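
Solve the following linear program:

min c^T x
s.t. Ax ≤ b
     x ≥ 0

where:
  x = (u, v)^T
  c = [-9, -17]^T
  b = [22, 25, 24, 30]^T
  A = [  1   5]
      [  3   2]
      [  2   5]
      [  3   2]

Evaluate the objective at each vertex of the feasible region:
  z(0, 0) = 0
  z(8.333, 0) = -75
  z(7, 2) = -97  ←
  z(2, 4) = -86
  z(0, 4.4) = -74.8
The minimum is at u = 7, v = 2.

u = 7, v = 2, z = -97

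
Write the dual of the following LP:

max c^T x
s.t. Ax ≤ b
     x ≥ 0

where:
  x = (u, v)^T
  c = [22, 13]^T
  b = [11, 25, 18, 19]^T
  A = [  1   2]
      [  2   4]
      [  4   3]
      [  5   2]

Primal max cᵀx s.t. Ax ≤ b, x ≥ 0  →  Dual min bᵀy s.t. Aᵀy ≥ c, y ≥ 0.

Minimize: z = 11y1 + 25y2 + 18y3 + 19y4

Subject to:
  y1 + 2y2 + 4y3 + 5y4 ≥ 22
  2y1 + 4y2 + 3y3 + 2y4 ≥ 13
  y1, y2, y3, y4 ≥ 0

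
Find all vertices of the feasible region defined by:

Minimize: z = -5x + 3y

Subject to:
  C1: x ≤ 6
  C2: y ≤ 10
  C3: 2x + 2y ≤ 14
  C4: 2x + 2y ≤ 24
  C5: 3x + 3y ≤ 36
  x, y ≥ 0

(0, 0), (6, 0), (6, 1), (0, 7)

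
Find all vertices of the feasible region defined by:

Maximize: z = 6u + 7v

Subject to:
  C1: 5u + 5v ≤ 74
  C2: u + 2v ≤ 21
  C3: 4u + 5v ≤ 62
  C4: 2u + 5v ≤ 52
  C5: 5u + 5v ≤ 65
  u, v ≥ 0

(0, 0), (13, 0), (5, 8), (1, 10), (0, 10.4)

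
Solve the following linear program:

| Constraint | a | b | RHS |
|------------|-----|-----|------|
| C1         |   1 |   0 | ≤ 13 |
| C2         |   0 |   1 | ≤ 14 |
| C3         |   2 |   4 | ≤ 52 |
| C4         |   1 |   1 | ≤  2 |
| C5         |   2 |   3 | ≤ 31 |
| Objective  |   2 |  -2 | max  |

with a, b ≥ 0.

Evaluate the objective at each vertex of the feasible region:
  z(0, 0) = 0
  z(2, 0) = 4  ←
  z(0, 2) = -4
The maximum is at a = 2, b = 0.

a = 2, b = 0, z = 4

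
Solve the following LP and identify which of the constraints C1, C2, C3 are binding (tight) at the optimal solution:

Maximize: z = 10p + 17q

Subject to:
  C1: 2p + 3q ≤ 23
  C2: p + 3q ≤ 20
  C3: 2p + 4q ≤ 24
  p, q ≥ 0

At p = 10, q = 1, compute slack b - a·x for each constraint:
  C1: 23 − 23 = 0  (binding)
  C2: 20 − 13 = 7  (slack)
  C3: 24 − 24 = 0  (binding)

Optimal: p = 10, q = 1
Binding: C1, C3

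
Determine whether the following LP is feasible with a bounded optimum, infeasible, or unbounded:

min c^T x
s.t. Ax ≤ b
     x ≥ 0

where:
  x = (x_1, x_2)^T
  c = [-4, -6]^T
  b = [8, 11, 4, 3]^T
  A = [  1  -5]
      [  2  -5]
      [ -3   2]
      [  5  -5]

Unbounded (objective can decrease without bound)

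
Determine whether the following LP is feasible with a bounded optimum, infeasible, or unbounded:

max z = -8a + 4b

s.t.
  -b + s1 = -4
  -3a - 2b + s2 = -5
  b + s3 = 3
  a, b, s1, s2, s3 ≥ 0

Infeasible (no feasible solution exists)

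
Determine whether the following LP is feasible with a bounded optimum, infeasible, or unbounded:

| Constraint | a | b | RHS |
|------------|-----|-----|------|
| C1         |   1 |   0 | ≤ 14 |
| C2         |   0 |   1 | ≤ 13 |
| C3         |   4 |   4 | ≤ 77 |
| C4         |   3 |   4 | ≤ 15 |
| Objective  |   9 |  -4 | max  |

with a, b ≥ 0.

Feasible with a bounded optimal solution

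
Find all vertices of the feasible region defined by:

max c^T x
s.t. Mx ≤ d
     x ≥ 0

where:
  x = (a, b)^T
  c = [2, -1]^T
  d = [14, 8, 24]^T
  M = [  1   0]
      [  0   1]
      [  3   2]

(0, 0), (8, 0), (2.667, 8), (0, 8)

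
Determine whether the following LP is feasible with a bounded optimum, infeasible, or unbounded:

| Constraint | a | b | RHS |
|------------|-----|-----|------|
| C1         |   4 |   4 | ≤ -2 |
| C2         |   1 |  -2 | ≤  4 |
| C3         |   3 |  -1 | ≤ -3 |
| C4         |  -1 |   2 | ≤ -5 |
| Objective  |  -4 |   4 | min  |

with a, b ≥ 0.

Infeasible (no feasible solution exists)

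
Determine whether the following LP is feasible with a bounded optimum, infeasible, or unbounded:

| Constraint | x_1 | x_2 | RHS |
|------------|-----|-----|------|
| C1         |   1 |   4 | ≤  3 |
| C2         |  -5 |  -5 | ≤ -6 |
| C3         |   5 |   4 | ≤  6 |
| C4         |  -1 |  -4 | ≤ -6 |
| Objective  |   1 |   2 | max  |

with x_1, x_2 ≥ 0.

Infeasible (no feasible solution exists)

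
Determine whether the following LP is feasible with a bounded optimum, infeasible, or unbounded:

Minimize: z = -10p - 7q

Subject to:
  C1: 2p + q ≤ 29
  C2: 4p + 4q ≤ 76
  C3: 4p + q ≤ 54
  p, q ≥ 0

Feasible with a bounded optimal solution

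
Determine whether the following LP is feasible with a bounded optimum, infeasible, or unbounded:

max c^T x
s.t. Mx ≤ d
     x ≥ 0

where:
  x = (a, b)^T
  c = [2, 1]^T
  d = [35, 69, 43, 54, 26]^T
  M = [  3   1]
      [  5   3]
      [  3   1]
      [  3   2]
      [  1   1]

Feasible with a bounded optimal solution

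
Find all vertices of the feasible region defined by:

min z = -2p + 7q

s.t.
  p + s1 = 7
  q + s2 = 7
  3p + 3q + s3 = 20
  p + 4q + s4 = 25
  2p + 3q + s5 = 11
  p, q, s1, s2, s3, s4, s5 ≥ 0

(0, 0), (5.5, 0), (0, 3.667)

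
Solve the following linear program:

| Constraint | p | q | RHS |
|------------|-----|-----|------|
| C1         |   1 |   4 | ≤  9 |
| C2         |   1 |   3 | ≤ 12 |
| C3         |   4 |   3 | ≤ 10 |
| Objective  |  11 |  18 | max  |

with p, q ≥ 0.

Evaluate the objective at each vertex of the feasible region:
  z(0, 0) = 0
  z(2.5, 0) = 27.5
  z(1, 2) = 47  ←
  z(0, 2.25) = 40.5
The maximum is at p = 1, q = 2.

p = 1, q = 2, z = 47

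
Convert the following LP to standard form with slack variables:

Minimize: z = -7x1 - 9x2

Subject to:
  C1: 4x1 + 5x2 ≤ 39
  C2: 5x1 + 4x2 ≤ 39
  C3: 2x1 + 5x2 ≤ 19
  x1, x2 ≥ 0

min z = -7x1 - 9x2

s.t.
  4x1 + 5x2 + s1 = 39
  5x1 + 4x2 + s2 = 39
  2x1 + 5x2 + s3 = 19
  x1, x2, s1, s2, s3 ≥ 0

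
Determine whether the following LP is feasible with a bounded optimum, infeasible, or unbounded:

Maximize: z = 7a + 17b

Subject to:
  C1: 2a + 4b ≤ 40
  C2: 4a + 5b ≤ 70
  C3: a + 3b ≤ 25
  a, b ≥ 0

Feasible with a bounded optimal solution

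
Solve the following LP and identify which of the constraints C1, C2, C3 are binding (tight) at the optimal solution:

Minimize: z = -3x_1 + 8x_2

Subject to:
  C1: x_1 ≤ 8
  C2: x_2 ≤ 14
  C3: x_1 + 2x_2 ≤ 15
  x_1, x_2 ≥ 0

At x_1 = 8, x_2 = 0, compute slack b - a·x for each constraint:
  C1: 8 − 8 = 0  (binding)
  C2: 14 − 0 = 14  (slack)
  C3: 15 − 8 = 7  (slack)

Optimal: x_1 = 8, x_2 = 0
Binding: C1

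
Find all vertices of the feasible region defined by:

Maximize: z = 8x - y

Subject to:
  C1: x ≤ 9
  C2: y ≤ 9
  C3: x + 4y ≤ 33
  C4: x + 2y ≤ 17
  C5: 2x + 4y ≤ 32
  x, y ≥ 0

(0, 0), (9, 0), (9, 3.5), (0, 8)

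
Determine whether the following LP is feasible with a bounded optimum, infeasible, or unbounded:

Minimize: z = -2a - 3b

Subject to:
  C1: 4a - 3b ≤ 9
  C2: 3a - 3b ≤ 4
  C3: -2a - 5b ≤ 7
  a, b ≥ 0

Unbounded (objective can decrease without bound)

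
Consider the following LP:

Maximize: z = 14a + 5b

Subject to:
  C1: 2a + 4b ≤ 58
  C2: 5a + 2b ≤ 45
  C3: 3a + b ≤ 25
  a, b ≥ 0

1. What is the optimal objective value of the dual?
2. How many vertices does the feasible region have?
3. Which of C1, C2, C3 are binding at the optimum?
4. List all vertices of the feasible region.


1. 120
2. 5
3. C2, C3
4. (0, 0), (8.333, 0), (5, 10), (4, 12.5), (0, 14.5)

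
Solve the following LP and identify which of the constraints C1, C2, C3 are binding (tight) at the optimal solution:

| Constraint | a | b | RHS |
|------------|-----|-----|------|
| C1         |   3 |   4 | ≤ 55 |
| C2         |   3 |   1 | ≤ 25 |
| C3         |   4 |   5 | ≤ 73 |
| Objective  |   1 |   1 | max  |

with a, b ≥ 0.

At a = 5, b = 10, compute slack b - a·x for each constraint:
  C1: 55 − 55 = 0  (binding)
  C2: 25 − 25 = 0  (binding)
  C3: 73 − 70 = 3  (slack)

Optimal: a = 5, b = 10
Binding: C1, C2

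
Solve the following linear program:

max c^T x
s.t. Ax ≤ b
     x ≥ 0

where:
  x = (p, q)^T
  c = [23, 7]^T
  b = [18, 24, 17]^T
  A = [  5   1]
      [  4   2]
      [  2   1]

Evaluate the objective at each vertex of the feasible region:
  z(0, 0) = 0
  z(3.6, 0) = 82.8
  z(2, 8) = 102  ←
  z(0, 12) = 84
The maximum is at p = 2, q = 8.

p = 2, q = 8, z = 102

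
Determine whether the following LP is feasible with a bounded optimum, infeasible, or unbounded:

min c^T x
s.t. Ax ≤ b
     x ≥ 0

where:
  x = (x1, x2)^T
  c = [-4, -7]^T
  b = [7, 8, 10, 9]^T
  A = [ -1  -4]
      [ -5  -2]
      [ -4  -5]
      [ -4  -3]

Unbounded (objective can decrease without bound)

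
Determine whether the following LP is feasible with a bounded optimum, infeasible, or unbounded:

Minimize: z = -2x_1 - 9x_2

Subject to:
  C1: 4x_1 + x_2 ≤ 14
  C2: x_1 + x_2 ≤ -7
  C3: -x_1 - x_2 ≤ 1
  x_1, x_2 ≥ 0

Infeasible (no feasible solution exists)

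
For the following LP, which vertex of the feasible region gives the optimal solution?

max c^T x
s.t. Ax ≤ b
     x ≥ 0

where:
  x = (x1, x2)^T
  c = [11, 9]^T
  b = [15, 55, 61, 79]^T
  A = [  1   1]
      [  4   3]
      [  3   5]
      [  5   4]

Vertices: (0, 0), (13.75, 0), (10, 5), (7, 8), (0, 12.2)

Evaluate the objective at each vertex of the feasible region:
  z(0, 0) = 0
  z(13.75, 0) = 151.2
  z(10, 5) = 155  ←
  z(7, 8) = 149
  z(0, 12.2) = 109.8
The maximum is at x1 = 10, x2 = 5.

(10, 5)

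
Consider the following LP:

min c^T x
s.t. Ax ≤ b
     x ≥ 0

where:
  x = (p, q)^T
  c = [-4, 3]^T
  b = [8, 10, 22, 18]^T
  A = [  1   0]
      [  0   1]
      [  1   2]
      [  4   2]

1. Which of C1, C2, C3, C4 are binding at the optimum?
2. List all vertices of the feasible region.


1. C4
2. (0, 0), (4.5, 0), (0, 9)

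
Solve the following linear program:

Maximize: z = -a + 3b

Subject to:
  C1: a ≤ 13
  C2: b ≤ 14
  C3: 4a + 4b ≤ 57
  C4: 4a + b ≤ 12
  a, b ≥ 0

Evaluate the objective at each vertex of the feasible region:
  z(0, 0) = 0
  z(3, 0) = -3
  z(0, 12) = 36  ←
The maximum is at a = 0, b = 12.

a = 0, b = 12, z = 36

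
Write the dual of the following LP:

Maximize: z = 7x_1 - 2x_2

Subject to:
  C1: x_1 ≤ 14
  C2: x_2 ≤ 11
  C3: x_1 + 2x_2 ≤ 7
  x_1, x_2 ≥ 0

Primal max cᵀx s.t. Ax ≤ b, x ≥ 0  →  Dual min bᵀy s.t. Aᵀy ≥ c, y ≥ 0.

Minimize: z = 14y1 + 11y2 + 7y3

Subject to:
  y1 + y3 ≥ 7
  y2 + 2y3 ≥ -2
  y1, y2, y3 ≥ 0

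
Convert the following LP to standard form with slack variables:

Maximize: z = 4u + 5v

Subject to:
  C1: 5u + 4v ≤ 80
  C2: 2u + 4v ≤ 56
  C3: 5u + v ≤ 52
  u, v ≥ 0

max z = 4u + 5v

s.t.
  5u + 4v + s1 = 80
  2u + 4v + s2 = 56
  5u + v + s3 = 52
  u, v, s1, s2, s3 ≥ 0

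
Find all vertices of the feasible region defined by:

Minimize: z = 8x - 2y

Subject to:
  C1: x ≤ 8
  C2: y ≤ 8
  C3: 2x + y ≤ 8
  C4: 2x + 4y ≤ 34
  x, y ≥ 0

(0, 0), (4, 0), (0, 8)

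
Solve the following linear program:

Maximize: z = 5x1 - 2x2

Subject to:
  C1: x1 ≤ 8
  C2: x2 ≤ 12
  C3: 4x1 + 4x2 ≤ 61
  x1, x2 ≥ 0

Evaluate the objective at each vertex of the feasible region:
  z(0, 0) = 0
  z(8, 0) = 40  ←
  z(8, 7.25) = 25.5
  z(3.25, 12) = -7.75
  z(0, 12) = -24
The maximum is at x1 = 8, x2 = 0.

x1 = 8, x2 = 0, z = 40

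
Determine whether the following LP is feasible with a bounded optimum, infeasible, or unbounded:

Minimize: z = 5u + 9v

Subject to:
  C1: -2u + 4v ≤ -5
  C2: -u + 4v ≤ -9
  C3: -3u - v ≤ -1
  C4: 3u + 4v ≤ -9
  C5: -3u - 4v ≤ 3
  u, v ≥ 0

Infeasible (no feasible solution exists)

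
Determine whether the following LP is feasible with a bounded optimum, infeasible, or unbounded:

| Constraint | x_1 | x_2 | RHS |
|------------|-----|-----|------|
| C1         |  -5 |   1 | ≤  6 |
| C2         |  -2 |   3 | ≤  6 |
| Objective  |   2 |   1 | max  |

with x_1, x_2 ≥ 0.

Unbounded (objective can increase without bound)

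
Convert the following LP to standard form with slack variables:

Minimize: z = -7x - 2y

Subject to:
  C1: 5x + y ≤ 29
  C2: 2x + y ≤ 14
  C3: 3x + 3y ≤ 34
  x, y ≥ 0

min z = -7x - 2y

s.t.
  5x + y + s1 = 29
  2x + y + s2 = 14
  3x + 3y + s3 = 34
  x, y, s1, s2, s3 ≥ 0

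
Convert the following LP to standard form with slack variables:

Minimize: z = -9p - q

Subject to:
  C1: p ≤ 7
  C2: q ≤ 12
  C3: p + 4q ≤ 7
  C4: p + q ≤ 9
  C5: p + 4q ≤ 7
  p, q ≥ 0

min z = -9p - q

s.t.
  p + s1 = 7
  q + s2 = 12
  p + 4q + s3 = 7
  p + q + s4 = 9
  p + 4q + s5 = 7
  p, q, s1, s2, s3, s4, s5 ≥ 0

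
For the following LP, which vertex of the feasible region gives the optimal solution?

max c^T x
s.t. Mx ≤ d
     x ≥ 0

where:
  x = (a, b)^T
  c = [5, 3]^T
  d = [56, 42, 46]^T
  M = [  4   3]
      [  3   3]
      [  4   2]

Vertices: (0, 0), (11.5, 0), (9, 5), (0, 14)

Evaluate the objective at each vertex of the feasible region:
  z(0, 0) = 0
  z(11.5, 0) = 57.5
  z(9, 5) = 60  ←
  z(0, 14) = 42
The maximum is at a = 9, b = 5.

(9, 5)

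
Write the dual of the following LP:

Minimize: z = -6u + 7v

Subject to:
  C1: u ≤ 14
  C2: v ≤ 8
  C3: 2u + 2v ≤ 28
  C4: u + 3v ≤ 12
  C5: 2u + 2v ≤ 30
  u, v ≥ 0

Primal min cᵀx s.t. Ax ≤ b, x ≥ 0  →  Dual max −bᵀy s.t. Aᵀy ≥ −c, y ≥ 0.

Maximize: z = -14y1 - 8y2 - 28y3 - 12y4 - 30y5

Subject to:
  y1 + 2y3 + y4 + 2y5 ≥ 6
  y2 + 2y3 + 3y4 + 2y5 ≥ -7
  y1, y2, y3, y4, y5 ≥ 0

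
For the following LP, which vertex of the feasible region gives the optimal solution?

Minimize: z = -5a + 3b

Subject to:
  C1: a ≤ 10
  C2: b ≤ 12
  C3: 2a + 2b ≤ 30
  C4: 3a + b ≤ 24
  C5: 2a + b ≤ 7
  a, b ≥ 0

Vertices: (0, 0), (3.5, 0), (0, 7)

Evaluate the objective at each vertex of the feasible region:
  z(0, 0) = 0
  z(3.5, 0) = -17.5  ←
  z(0, 7) = 21
The minimum is at a = 3.5, b = 0.

(3.5, 0)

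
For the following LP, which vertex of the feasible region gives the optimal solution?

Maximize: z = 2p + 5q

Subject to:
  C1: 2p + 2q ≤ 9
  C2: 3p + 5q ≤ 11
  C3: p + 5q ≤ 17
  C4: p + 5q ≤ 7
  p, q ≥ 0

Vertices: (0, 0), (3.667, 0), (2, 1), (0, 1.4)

Evaluate the objective at each vertex of the feasible region:
  z(0, 0) = 0
  z(3.667, 0) = 7.333
  z(2, 1) = 9  ←
  z(0, 1.4) = 7
The maximum is at p = 2, q = 1.

(2, 1)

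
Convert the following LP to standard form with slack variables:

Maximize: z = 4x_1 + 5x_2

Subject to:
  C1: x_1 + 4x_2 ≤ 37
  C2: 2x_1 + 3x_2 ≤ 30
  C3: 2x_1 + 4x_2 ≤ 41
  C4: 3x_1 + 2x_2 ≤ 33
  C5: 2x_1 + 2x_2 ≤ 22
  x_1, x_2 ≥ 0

max z = 4x_1 + 5x_2

s.t.
  x_1 + 4x_2 + s1 = 37
  2x_1 + 3x_2 + s2 = 30
  2x_1 + 4x_2 + s3 = 41
  3x_1 + 2x_2 + s4 = 33
  2x_1 + 2x_2 + s5 = 22
  x_1, x_2, s1, s2, s3, s4, s5 ≥ 0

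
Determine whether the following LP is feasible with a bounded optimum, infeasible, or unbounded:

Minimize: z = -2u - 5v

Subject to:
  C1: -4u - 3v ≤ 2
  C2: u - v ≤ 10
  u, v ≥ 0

Unbounded (objective can decrease without bound)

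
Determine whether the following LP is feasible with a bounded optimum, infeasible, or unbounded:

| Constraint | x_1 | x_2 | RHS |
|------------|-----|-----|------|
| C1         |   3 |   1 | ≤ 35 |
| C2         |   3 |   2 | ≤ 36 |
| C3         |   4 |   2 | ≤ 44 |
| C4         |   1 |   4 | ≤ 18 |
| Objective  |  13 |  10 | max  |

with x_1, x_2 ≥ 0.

Feasible with a bounded optimal solution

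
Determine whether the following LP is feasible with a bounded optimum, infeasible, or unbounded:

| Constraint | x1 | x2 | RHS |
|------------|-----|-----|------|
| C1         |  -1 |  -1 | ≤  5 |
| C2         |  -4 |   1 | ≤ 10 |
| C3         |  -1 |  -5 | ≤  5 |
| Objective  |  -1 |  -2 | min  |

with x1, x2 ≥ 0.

Unbounded (objective can decrease without bound)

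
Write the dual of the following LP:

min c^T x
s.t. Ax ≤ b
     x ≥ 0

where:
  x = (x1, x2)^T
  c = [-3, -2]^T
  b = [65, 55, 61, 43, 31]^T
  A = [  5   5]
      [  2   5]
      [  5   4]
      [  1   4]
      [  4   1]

Primal min cᵀx s.t. Ax ≤ b, x ≥ 0  →  Dual max −bᵀy s.t. Aᵀy ≥ −c, y ≥ 0.

Maximize: z = -65y1 - 55y2 - 61y3 - 43y4 - 31y5

Subject to:
  5y1 + 2y2 + 5y3 + y4 + 4y5 ≥ 3
  5y1 + 5y2 + 4y3 + 4y4 + y5 ≥ 2
  y1, y2, y3, y4, y5 ≥ 0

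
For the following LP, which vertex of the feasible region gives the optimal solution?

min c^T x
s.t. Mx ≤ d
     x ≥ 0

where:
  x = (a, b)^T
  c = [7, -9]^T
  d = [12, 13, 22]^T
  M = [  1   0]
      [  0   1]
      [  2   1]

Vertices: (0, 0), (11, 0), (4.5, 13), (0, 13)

Evaluate the objective at each vertex of the feasible region:
  z(0, 0) = 0
  z(11, 0) = 77
  z(4.5, 13) = -85.5
  z(0, 13) = -117  ←
The minimum is at a = 0, b = 13.

(0, 13)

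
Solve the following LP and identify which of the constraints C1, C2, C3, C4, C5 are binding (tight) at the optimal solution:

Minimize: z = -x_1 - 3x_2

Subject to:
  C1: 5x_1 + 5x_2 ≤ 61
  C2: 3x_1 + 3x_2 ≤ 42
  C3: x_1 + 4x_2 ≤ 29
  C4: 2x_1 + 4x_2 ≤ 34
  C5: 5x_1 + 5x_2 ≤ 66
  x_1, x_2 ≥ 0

At x_1 = 5, x_2 = 6, compute slack b - a·x for each constraint:
  C1: 61 − 55 = 6  (slack)
  C2: 42 − 33 = 9  (slack)
  C3: 29 − 29 = 0  (binding)
  C4: 34 − 34 = 0  (binding)
  C5: 66 − 55 = 11  (slack)

Optimal: x_1 = 5, x_2 = 6
Binding: C3, C4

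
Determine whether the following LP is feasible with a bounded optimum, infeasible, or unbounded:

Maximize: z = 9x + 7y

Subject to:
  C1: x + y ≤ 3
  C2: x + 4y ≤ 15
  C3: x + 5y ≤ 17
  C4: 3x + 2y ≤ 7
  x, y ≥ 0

Feasible with a bounded optimal solution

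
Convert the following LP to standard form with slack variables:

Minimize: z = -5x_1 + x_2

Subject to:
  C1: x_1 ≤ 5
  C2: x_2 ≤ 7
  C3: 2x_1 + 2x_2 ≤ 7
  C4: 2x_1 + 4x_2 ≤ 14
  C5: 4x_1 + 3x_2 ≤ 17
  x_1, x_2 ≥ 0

min z = -5x_1 + x_2

s.t.
  x_1 + s1 = 5
  x_2 + s2 = 7
  2x_1 + 2x_2 + s3 = 7
  2x_1 + 4x_2 + s4 = 14
  4x_1 + 3x_2 + s5 = 17
  x_1, x_2, s1, s2, s3, s4, s5 ≥ 0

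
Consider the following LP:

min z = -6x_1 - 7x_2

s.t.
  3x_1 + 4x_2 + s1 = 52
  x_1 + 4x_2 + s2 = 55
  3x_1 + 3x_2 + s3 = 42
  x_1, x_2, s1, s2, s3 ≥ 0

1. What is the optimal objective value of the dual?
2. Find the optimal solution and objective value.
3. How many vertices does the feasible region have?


1. -94
2. x_1 = 4, x_2 = 10, z = -94
3. 4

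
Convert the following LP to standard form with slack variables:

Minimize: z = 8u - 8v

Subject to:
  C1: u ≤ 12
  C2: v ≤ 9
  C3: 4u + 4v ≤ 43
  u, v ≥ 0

min z = 8u - 8v

s.t.
  u + s1 = 12
  v + s2 = 9
  4u + 4v + s3 = 43
  u, v, s1, s2, s3 ≥ 0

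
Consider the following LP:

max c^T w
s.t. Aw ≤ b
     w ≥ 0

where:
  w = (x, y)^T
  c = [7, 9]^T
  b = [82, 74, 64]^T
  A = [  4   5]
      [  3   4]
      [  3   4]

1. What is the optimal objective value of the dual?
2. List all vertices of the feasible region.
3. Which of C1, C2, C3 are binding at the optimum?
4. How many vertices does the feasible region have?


1. 146
2. (0, 0), (20.5, 0), (8, 10), (0, 16)
3. C1, C3
4. 4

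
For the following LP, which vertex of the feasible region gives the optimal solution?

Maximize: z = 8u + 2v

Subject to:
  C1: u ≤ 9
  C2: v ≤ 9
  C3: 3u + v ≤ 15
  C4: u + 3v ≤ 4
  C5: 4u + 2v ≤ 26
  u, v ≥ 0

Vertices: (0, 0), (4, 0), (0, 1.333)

Evaluate the objective at each vertex of the feasible region:
  z(0, 0) = 0
  z(4, 0) = 32  ←
  z(0, 1.333) = 2.667
The maximum is at u = 4, v = 0.

(4, 0)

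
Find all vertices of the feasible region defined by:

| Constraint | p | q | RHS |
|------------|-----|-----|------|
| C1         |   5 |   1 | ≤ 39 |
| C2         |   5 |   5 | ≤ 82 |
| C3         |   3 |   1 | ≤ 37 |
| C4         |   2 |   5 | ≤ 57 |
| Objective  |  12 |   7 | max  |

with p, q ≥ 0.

(0, 0), (7.8, 0), (6, 9), (0, 11.4)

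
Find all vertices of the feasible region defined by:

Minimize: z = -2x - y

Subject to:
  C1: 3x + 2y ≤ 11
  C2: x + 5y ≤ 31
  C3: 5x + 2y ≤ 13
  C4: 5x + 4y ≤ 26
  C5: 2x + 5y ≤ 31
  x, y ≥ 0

(0, 0), (2.6, 0), (1, 4), (0, 5.5)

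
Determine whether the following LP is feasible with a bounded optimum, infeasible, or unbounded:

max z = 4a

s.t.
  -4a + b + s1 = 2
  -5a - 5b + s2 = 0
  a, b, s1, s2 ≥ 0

Unbounded (objective can increase without bound)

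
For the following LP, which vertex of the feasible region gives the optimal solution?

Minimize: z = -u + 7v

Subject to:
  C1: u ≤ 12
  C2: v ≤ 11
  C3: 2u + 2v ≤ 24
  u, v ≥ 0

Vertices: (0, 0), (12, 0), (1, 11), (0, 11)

Evaluate the objective at each vertex of the feasible region:
  z(0, 0) = 0
  z(12, 0) = -12  ←
  z(1, 11) = 76
  z(0, 11) = 77
The minimum is at u = 12, v = 0.

(12, 0)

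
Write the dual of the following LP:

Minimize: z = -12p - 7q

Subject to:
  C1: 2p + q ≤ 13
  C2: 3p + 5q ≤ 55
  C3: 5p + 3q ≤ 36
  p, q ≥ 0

Primal min cᵀx s.t. Ax ≤ b, x ≥ 0  →  Dual max −bᵀy s.t. Aᵀy ≥ −c, y ≥ 0.

Maximize: z = -13y1 - 55y2 - 36y3

Subject to:
  2y1 + 3y2 + 5y3 ≥ 12
  y1 + 5y2 + 3y3 ≥ 7
  y1, y2, y3 ≥ 0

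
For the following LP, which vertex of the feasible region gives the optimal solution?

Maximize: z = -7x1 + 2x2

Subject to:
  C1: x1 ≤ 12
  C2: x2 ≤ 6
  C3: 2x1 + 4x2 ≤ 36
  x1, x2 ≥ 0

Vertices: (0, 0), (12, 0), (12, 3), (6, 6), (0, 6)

Evaluate the objective at each vertex of the feasible region:
  z(0, 0) = 0
  z(12, 0) = -84
  z(12, 3) = -78
  z(6, 6) = -30
  z(0, 6) = 12  ←
The maximum is at x1 = 0, x2 = 6.

(0, 6)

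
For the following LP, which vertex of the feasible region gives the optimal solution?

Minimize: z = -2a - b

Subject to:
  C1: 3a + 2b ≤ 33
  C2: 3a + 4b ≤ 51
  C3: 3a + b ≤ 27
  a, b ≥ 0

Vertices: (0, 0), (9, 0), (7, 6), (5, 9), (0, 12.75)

Evaluate the objective at each vertex of the feasible region:
  z(0, 0) = 0
  z(9, 0) = -18
  z(7, 6) = -20  ←
  z(5, 9) = -19
  z(0, 12.75) = -12.75
The minimum is at a = 7, b = 6.

(7, 6)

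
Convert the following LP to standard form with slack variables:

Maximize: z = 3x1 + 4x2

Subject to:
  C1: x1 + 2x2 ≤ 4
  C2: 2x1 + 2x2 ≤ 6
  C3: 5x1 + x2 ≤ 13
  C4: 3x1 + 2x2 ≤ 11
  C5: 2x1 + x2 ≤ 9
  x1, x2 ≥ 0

max z = 3x1 + 4x2

s.t.
  x1 + 2x2 + s1 = 4
  2x1 + 2x2 + s2 = 6
  5x1 + x2 + s3 = 13
  3x1 + 2x2 + s4 = 11
  2x1 + x2 + s5 = 9
  x1, x2, s1, s2, s3, s4, s5 ≥ 0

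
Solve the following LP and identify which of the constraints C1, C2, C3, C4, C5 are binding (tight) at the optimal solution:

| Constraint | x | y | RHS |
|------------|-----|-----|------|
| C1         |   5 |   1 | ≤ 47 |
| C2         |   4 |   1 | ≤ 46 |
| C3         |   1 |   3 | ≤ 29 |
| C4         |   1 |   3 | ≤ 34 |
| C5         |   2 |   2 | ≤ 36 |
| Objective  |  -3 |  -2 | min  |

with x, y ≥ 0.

At x = 8, y = 7, compute slack b - a·x for each constraint:
  C1: 47 − 47 = 0  (binding)
  C2: 46 − 39 = 7  (slack)
  C3: 29 − 29 = 0  (binding)
  C4: 34 − 29 = 5  (slack)
  C5: 36 − 30 = 6  (slack)

Optimal: x = 8, y = 7
Binding: C1, C3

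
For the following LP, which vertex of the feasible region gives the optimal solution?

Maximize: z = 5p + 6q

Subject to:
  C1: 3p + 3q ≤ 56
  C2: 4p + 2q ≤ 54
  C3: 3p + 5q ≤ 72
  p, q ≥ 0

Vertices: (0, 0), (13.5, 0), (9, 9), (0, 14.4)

Evaluate the objective at each vertex of the feasible region:
  z(0, 0) = 0
  z(13.5, 0) = 67.5
  z(9, 9) = 99  ←
  z(0, 14.4) = 86.4
The maximum is at p = 9, q = 9.

(9, 9)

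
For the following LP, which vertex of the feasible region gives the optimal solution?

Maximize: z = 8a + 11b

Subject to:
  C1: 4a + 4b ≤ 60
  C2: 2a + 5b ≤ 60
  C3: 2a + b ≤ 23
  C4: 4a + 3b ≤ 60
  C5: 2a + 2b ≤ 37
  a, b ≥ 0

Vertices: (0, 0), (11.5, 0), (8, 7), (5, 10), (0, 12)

Evaluate the objective at each vertex of the feasible region:
  z(0, 0) = 0
  z(11.5, 0) = 92
  z(8, 7) = 141
  z(5, 10) = 150  ←
  z(0, 12) = 132
The maximum is at a = 5, b = 10.

(5, 10)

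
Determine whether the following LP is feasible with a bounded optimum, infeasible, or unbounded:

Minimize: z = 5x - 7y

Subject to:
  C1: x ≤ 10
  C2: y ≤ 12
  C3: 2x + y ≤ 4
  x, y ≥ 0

Feasible with a bounded optimal solution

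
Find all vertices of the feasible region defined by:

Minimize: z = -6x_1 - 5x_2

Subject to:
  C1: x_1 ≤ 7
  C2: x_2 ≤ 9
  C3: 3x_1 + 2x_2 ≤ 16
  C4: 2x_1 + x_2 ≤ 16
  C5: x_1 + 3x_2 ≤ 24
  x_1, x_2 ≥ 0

(0, 0), (5.333, 0), (0, 8)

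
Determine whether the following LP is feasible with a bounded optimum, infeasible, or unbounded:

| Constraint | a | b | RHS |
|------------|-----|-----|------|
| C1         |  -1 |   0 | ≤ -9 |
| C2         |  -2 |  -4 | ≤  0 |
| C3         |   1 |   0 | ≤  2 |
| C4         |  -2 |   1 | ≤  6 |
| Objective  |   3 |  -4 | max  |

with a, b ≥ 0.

Infeasible (no feasible solution exists)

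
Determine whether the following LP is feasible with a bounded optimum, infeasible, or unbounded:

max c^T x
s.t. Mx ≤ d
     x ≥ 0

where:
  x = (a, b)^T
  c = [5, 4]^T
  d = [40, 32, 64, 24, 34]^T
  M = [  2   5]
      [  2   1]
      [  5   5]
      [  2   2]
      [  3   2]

Feasible with a bounded optimal solution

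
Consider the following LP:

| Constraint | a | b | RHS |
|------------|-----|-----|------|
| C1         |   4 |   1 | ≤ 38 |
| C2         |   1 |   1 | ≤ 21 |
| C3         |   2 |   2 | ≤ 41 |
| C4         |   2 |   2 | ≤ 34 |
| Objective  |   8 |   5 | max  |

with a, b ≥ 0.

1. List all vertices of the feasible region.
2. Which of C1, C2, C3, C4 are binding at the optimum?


1. (0, 0), (9.5, 0), (7, 10), (0, 17)
2. C1, C4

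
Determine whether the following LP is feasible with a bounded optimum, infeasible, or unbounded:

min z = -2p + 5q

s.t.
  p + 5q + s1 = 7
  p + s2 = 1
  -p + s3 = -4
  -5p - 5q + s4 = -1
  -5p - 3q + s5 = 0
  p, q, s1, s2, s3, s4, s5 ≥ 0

Infeasible (no feasible solution exists)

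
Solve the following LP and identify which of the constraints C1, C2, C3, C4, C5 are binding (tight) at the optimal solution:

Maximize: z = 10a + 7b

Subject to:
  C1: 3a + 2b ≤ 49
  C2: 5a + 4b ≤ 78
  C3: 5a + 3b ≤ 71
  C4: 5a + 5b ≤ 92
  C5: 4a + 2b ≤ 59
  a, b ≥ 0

At a = 10, b = 7, compute slack b - a·x for each constraint:
  C1: 49 − 44 = 5  (slack)
  C2: 78 − 78 = 0  (binding)
  C3: 71 − 71 = 0  (binding)
  C4: 92 − 85 = 7  (slack)
  C5: 59 − 54 = 5  (slack)

Optimal: a = 10, b = 7
Binding: C2, C3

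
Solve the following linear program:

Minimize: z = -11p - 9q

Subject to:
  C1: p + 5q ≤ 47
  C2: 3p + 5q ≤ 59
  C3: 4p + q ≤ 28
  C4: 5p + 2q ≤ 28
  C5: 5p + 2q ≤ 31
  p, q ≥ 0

Evaluate the objective at each vertex of the feasible region:
  z(0, 0) = 0
  z(5.6, 0) = -61.6
  z(2, 9) = -103  ←
  z(0, 9.4) = -84.6
The minimum is at p = 2, q = 9.

p = 2, q = 9, z = -103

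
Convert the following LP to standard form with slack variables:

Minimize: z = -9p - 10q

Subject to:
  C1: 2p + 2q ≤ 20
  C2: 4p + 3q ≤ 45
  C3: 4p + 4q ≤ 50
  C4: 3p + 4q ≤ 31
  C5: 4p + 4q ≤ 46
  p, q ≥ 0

min z = -9p - 10q

s.t.
  2p + 2q + s1 = 20
  4p + 3q + s2 = 45
  4p + 4q + s3 = 50
  3p + 4q + s4 = 31
  4p + 4q + s5 = 46
  p, q, s1, s2, s3, s4, s5 ≥ 0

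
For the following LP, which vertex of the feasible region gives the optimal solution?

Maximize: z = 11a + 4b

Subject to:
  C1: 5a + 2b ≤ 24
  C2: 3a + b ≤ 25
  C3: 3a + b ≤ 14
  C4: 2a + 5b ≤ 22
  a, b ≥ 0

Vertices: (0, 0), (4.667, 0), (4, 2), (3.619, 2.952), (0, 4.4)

Evaluate the objective at each vertex of the feasible region:
  z(0, 0) = 0
  z(4.667, 0) = 51.33
  z(4, 2) = 52  ←
  z(3.619, 2.952) = 51.62
  z(0, 4.4) = 17.6
The maximum is at a = 4, b = 2.

(4, 2)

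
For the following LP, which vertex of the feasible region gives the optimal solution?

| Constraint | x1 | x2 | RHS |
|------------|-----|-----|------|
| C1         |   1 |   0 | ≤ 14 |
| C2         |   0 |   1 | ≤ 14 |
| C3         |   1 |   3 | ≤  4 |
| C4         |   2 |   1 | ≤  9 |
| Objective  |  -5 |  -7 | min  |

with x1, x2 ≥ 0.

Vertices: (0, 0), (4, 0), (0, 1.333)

Evaluate the objective at each vertex of the feasible region:
  z(0, 0) = 0
  z(4, 0) = -20  ←
  z(0, 1.333) = -9.333
The minimum is at x1 = 4, x2 = 0.

(4, 0)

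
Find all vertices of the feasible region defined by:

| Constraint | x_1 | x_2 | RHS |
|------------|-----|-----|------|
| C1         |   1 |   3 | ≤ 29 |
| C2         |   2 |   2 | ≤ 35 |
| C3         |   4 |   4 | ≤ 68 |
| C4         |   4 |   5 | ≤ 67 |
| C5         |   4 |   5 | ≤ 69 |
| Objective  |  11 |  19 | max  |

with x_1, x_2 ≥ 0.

(0, 0), (16.75, 0), (8, 7), (0, 9.667)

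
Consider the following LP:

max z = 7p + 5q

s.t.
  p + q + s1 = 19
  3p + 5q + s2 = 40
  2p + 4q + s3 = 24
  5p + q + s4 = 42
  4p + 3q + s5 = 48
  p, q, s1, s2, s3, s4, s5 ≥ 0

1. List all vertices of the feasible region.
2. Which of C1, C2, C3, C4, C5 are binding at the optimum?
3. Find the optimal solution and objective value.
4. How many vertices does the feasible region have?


1. (0, 0), (8.4, 0), (8, 2), (0, 6)
2. C3, C4
3. p = 8, q = 2, z = 66
4. 4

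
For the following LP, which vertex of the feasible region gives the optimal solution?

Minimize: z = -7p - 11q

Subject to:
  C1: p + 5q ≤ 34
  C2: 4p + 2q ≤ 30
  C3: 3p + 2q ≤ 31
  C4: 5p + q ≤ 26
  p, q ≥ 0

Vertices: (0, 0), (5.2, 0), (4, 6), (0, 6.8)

Evaluate the objective at each vertex of the feasible region:
  z(0, 0) = 0
  z(5.2, 0) = -36.4
  z(4, 6) = -94  ←
  z(0, 6.8) = -74.8
The minimum is at p = 4, q = 6.

(4, 6)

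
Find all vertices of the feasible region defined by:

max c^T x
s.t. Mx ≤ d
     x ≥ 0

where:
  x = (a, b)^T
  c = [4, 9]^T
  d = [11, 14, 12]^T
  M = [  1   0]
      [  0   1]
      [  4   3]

(0, 0), (3, 0), (0, 4)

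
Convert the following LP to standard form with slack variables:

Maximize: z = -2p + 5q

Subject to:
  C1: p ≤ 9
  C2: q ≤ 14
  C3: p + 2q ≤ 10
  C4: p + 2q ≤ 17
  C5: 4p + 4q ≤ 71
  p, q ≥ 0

max z = -2p + 5q

s.t.
  p + s1 = 9
  q + s2 = 14
  p + 2q + s3 = 10
  p + 2q + s4 = 17
  4p + 4q + s5 = 71
  p, q, s1, s2, s3, s4, s5 ≥ 0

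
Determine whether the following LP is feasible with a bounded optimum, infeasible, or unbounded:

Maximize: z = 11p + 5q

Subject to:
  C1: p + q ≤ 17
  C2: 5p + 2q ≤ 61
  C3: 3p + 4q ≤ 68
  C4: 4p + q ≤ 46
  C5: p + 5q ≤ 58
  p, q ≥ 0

Feasible with a bounded optimal solution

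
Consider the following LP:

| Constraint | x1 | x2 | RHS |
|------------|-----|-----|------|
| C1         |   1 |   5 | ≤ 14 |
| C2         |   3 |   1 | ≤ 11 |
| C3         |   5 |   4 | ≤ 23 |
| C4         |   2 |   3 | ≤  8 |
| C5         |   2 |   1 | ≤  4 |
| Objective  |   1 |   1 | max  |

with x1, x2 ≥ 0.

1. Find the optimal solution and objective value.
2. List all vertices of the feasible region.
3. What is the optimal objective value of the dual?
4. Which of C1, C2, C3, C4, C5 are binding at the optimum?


1. x1 = 1, x2 = 2, z = 3
2. (0, 0), (2, 0), (1, 2), (0, 2.667)
3. 3
4. C4, C5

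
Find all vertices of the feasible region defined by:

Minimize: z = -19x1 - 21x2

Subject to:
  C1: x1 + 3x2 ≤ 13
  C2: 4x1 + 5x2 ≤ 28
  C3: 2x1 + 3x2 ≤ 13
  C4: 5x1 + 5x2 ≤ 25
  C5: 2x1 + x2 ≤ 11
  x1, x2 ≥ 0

(0, 0), (5, 0), (2, 3), (0, 4.333)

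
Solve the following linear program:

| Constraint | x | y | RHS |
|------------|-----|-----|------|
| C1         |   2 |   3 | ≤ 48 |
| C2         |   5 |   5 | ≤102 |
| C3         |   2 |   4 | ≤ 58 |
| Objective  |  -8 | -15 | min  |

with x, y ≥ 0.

Evaluate the objective at each vertex of the feasible region:
  z(0, 0) = 0
  z(20.4, 0) = -163.2
  z(13.2, 7.2) = -213.6
  z(9, 10) = -222  ←
  z(0, 14.5) = -217.5
The minimum is at x = 9, y = 10.

x = 9, y = 10, z = -222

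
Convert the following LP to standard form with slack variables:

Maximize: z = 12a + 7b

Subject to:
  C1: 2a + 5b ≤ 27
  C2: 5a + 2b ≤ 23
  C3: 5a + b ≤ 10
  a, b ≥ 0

max z = 12a + 7b

s.t.
  2a + 5b + s1 = 27
  5a + 2b + s2 = 23
  5a + b + s3 = 10
  a, b, s1, s2, s3 ≥ 0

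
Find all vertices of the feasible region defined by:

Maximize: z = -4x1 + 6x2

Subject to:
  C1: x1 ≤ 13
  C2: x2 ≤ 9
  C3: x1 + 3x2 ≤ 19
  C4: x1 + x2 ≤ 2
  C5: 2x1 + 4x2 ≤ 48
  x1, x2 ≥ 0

(0, 0), (2, 0), (0, 2)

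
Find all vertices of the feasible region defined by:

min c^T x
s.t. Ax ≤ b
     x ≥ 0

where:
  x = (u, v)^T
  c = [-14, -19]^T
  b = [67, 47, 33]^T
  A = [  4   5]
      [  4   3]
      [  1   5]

(0, 0), (11.75, 0), (8, 5), (0, 6.6)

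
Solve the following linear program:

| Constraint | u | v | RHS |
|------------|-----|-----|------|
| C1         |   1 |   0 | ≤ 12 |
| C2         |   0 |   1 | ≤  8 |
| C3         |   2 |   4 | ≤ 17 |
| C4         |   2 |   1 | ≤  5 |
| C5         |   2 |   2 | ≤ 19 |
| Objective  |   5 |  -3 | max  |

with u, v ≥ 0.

Evaluate the objective at each vertex of the feasible region:
  z(0, 0) = 0
  z(2.5, 0) = 12.5  ←
  z(0.5, 4) = -9.5
  z(0, 4.25) = -12.75
The maximum is at u = 2.5, v = 0.

u = 2.5, v = 0, z = 12.5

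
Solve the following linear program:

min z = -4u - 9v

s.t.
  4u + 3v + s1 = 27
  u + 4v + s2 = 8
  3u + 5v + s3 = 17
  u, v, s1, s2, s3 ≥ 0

Evaluate the objective at each vertex of the feasible region:
  z(0, 0) = 0
  z(5.667, 0) = -22.67
  z(4, 1) = -25  ←
  z(0, 2) = -18
The minimum is at u = 4, v = 1.

u = 4, v = 1, z = -25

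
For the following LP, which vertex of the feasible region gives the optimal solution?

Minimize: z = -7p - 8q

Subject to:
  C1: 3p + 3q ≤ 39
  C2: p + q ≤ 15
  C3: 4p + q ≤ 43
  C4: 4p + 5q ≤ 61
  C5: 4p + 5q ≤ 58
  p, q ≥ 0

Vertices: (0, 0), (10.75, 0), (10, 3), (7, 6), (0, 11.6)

Evaluate the objective at each vertex of the feasible region:
  z(0, 0) = 0
  z(10.75, 0) = -75.25
  z(10, 3) = -94
  z(7, 6) = -97  ←
  z(0, 11.6) = -92.8
The minimum is at p = 7, q = 6.

(7, 6)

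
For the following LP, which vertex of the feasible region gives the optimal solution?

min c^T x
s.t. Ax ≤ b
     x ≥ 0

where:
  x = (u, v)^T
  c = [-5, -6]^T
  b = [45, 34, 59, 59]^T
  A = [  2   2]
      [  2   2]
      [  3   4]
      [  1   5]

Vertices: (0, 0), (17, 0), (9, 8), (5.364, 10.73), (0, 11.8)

Evaluate the objective at each vertex of the feasible region:
  z(0, 0) = 0
  z(17, 0) = -85
  z(9, 8) = -93  ←
  z(5.364, 10.73) = -91.18
  z(0, 11.8) = -70.8
The minimum is at u = 9, v = 8.

(9, 8)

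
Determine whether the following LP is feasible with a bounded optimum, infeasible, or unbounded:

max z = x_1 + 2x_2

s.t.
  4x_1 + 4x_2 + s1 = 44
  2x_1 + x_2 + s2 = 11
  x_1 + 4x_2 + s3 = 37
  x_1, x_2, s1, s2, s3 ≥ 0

Feasible with a bounded optimal solution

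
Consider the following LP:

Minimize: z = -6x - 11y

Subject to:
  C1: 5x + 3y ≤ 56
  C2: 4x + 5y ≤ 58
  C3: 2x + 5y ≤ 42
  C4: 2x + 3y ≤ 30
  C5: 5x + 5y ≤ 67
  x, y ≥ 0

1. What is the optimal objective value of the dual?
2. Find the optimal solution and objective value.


1. -102
2. x = 6, y = 6, z = -102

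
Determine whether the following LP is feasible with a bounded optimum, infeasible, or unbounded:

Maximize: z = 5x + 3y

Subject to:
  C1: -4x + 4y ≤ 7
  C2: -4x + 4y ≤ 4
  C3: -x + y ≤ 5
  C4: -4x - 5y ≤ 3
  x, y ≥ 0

Unbounded (objective can increase without bound)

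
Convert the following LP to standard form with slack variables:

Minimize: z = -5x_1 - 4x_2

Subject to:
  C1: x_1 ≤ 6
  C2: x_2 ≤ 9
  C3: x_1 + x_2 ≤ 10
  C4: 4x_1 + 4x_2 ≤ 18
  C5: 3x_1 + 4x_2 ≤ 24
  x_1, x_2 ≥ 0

min z = -5x_1 - 4x_2

s.t.
  x_1 + s1 = 6
  x_2 + s2 = 9
  x_1 + x_2 + s3 = 10
  4x_1 + 4x_2 + s4 = 18
  3x_1 + 4x_2 + s5 = 24
  x_1, x_2, s1, s2, s3, s4, s5 ≥ 0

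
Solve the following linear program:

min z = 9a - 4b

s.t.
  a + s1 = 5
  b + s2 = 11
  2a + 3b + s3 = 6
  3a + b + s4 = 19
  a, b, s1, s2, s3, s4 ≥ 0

Evaluate the objective at each vertex of the feasible region:
  z(0, 0) = 0
  z(3, 0) = 27
  z(0, 2) = -8  ←
The minimum is at a = 0, b = 2.

a = 0, b = 2, z = -8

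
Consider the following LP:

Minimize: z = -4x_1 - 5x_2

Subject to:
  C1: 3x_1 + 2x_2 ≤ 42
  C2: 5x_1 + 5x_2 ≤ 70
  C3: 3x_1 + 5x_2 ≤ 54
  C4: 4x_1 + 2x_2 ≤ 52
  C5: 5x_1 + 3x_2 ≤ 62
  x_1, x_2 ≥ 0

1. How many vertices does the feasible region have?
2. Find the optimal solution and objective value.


1. 5
2. x_1 = 8, x_2 = 6, z = -62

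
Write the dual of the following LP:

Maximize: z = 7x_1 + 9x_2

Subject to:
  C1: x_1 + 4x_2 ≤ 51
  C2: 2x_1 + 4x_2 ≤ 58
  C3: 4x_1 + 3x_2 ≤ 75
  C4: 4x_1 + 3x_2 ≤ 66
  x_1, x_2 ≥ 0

Primal max cᵀx s.t. Ax ≤ b, x ≥ 0  →  Dual min bᵀy s.t. Aᵀy ≥ c, y ≥ 0.

Minimize: z = 51y1 + 58y2 + 75y3 + 66y4

Subject to:
  y1 + 2y2 + 4y3 + 4y4 ≥ 7
  4y1 + 4y2 + 3y3 + 3y4 ≥ 9
  y1, y2, y3, y4 ≥ 0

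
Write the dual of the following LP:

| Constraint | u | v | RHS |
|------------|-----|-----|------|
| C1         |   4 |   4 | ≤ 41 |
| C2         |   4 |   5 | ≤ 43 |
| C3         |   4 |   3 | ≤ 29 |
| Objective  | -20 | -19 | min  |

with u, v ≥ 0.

Primal min cᵀx s.t. Ax ≤ b, x ≥ 0  →  Dual max −bᵀy s.t. Aᵀy ≥ −c, y ≥ 0.

Maximize: z = -41y1 - 43y2 - 29y3

Subject to:
  4y1 + 4y2 + 4y3 ≥ 20
  4y1 + 5y2 + 3y3 ≥ 19
  y1, y2, y3 ≥ 0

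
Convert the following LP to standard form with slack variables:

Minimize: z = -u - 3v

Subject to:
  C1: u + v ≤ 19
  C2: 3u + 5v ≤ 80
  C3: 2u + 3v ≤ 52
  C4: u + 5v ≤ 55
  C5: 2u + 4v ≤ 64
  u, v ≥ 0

min z = -u - 3v

s.t.
  u + v + s1 = 19
  3u + 5v + s2 = 80
  2u + 3v + s3 = 52
  u + 5v + s4 = 55
  2u + 4v + s5 = 64
  u, v, s1, s2, s3, s4, s5 ≥ 0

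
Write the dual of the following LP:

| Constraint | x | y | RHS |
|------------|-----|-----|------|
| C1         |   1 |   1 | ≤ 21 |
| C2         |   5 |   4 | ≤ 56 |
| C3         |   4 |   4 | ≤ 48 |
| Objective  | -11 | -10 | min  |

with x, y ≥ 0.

Primal min cᵀx s.t. Ax ≤ b, x ≥ 0  →  Dual max −bᵀy s.t. Aᵀy ≥ −c, y ≥ 0.

Maximize: z = -21y1 - 56y2 - 48y3

Subject to:
  y1 + 5y2 + 4y3 ≥ 11
  y1 + 4y2 + 4y3 ≥ 10
  y1, y2, y3 ≥ 0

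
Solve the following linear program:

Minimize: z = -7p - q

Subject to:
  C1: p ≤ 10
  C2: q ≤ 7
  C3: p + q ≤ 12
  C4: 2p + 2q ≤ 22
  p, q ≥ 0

Evaluate the objective at each vertex of the feasible region:
  z(0, 0) = 0
  z(10, 0) = -70
  z(10, 1) = -71  ←
  z(4, 7) = -35
  z(0, 7) = -7
The minimum is at p = 10, q = 1.

p = 10, q = 1, z = -71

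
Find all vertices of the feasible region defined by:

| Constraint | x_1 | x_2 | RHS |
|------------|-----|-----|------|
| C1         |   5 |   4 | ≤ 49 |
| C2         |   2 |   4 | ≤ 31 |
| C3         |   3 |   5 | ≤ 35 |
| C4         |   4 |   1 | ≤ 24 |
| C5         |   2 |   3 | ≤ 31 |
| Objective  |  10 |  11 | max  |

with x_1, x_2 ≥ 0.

(0, 0), (6, 0), (5, 4), (0, 7)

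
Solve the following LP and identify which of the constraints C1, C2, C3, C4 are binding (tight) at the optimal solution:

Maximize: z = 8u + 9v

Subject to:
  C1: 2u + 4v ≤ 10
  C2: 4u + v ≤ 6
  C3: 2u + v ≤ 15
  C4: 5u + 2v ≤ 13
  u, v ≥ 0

At u = 1, v = 2, compute slack b - a·x for each constraint:
  C1: 10 − 10 = 0  (binding)
  C2: 6 − 6 = 0  (binding)
  C3: 15 − 4 = 11  (slack)
  C4: 13 − 9 = 4  (slack)

Optimal: u = 1, v = 2
Binding: C1, C2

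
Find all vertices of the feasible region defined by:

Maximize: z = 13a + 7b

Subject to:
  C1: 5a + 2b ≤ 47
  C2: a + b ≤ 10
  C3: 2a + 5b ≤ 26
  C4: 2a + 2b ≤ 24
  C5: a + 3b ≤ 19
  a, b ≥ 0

(0, 0), (9.4, 0), (9, 1), (8, 2), (0, 5.2)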